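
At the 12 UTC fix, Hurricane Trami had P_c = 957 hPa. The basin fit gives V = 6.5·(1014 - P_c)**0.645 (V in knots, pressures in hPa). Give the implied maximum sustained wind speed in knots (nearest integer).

88 kt

ΔP = 1014 − 957 = 57 hPa.
57^0.645 ≈ 13.569.
V ≈ 6.5 × 13.569 ≈ 88.2 kt.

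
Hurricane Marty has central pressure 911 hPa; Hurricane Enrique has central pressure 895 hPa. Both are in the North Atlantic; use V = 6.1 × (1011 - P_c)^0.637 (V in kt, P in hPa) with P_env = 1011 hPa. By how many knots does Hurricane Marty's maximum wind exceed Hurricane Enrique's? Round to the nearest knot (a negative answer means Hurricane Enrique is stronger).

Hurricane Marty: ΔP = 100; V ≈ 6.1 × 100^0.637 ≈ 114.64 kt.
Hurricane Enrique: ΔP = 116; V ≈ 6.1 × 116^0.637 ≈ 126.01 kt.
Difference ≈ 114.64 − 126.01 = -11.37 → -11 kt.

-11 kt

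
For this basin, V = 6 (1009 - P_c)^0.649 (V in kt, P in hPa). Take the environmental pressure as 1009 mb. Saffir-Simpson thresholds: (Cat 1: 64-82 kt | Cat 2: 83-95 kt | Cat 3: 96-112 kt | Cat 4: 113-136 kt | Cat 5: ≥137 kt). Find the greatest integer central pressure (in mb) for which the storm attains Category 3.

Category 3 begins at V = 96 kt.
Required ΔP = (96/6)^(1/0.649) = 16.000^1.541 ≈ 71.67 mb.
P_c ≤ 1009 − 71.67 = 937.33, so the highest integer P_c is 937 mb.

937 mb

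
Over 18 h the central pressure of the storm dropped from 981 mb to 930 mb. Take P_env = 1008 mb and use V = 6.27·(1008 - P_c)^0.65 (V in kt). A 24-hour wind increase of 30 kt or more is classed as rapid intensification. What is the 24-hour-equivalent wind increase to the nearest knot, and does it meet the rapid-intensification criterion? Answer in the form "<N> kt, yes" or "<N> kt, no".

V₁: ΔP = 27, V ≈ 6.27 × 27^0.65 ≈ 53.41 kt.
V₂: ΔP = 78, V ≈ 6.27 × 78^0.65 ≈ 106.45 kt.
ΔV over 18 h = 53.04 kt → 24 h equivalent = 53.04 × 24/18 ≈ 70.72 kt.
71 kt ≥ 30 kt ⇒ rapid intensification.

71 kt, yes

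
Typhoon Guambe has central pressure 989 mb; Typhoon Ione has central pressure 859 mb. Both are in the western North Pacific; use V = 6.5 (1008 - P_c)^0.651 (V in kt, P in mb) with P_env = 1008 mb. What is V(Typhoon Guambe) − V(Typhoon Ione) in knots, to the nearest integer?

-125 kt

Typhoon Guambe: ΔP = 19; V ≈ 6.5 × 19^0.651 ≈ 44.20 kt.
Typhoon Ione: ΔP = 149; V ≈ 6.5 × 149^0.651 ≈ 168.91 kt.
Difference ≈ 44.20 − 168.91 = -124.71 → -125 kt.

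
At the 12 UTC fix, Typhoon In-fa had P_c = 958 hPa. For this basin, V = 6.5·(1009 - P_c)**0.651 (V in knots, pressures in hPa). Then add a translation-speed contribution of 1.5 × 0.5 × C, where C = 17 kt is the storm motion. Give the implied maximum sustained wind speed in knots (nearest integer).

97 kt

ΔP = 1009 − 958 = 51 hPa.
51^0.651 ≈ 12.931.
V ≈ 6.5 × 12.931 ≈ 84.1 kt.
Translation term: 1.5 × 0.5 × 17 = 12.75 kt.
Corrected V ≈ 96.85 kt → 97 kt.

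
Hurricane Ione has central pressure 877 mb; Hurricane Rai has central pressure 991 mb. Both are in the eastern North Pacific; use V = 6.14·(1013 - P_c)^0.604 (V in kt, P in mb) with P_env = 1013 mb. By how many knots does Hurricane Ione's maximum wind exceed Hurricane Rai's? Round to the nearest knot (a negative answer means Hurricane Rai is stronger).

Hurricane Ione: ΔP = 136; V ≈ 6.14 × 136^0.604 ≈ 119.35 kt.
Hurricane Rai: ΔP = 22; V ≈ 6.14 × 22^0.604 ≈ 39.72 kt.
Difference ≈ 119.35 − 39.72 = 79.63 → 80 kt.

80 kt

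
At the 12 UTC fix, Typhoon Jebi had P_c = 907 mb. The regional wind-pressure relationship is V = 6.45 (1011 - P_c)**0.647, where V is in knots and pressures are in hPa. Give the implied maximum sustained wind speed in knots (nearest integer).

ΔP = 1011 − 907 = 104 mb.
104^0.647 ≈ 20.185.
V ≈ 6.45 × 20.185 ≈ 130.2 kt.

130 kt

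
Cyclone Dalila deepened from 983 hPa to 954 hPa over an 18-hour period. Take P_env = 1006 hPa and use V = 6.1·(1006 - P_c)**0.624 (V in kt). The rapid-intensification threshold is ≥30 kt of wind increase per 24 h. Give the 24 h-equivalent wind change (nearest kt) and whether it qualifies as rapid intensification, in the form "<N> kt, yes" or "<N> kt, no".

38 kt, yes

V₁: ΔP = 23, V ≈ 6.1 × 23^0.624 ≈ 43.16 kt.
V₂: ΔP = 52, V ≈ 6.1 × 52^0.624 ≈ 71.80 kt.
ΔV over 18 h = 28.64 kt → 24 h equivalent = 28.64 × 24/18 ≈ 38.19 kt.
38 kt ≥ 30 kt ⇒ rapid intensification.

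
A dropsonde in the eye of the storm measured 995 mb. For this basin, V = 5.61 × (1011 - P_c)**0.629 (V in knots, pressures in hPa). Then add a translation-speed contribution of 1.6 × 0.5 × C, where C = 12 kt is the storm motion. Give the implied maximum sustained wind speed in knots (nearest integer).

ΔP = 1011 − 995 = 16 mb.
16^0.629 ≈ 5.720.
V ≈ 5.61 × 5.720 ≈ 32.1 kt.
Translation term: 1.6 × 0.5 × 12 = 9.6 kt.
Corrected V ≈ 41.7 kt → 42 kt.

42 kt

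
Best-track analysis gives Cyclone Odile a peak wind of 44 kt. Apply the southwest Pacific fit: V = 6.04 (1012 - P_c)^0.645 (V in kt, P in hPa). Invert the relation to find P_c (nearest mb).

ΔP = (V / 6.04)^(1/0.645) = (44/6.04)^1.550.
44/6.04 = 7.285; 7.285^1.550 ≈ 21.73 mb.
P_c = 1012 − 21.73 = 990.27 ≈ 990 mb.

990 mb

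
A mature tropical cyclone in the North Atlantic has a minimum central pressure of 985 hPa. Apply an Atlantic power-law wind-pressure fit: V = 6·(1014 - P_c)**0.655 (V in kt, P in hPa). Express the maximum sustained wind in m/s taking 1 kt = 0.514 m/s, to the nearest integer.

28 m/s

ΔP = 1014 − 985 = 29 hPa.
V ≈ 6 × 29^0.655 = 6 × 9.076 ≈ 54.453 kt.
54.453 × 0.514 ≈ 27.99 m/s → 28 m/s.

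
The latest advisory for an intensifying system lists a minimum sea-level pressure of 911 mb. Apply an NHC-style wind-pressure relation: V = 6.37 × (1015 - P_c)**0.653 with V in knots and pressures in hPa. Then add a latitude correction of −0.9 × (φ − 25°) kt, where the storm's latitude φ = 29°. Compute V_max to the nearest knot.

ΔP = 1015 − 911 = 104 mb.
104^0.653 ≈ 20.755.
V ≈ 6.37 × 20.755 ≈ 132.2 kt.
Latitude correction: −0.9 × (29 − 25) = -3.6 kt.
Corrected V ≈ 128.6 kt → 129 kt.

129 kt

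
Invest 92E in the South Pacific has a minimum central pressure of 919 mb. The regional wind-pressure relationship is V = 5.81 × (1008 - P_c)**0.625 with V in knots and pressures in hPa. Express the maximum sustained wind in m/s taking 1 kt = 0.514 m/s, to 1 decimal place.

ΔP = 1008 − 919 = 89 mb.
V ≈ 5.81 × 89^0.625 = 5.81 × 16.534 ≈ 96.061 kt.
96.061 × 0.514 ≈ 49.38 m/s → 49.4 m/s.

49.4 m/s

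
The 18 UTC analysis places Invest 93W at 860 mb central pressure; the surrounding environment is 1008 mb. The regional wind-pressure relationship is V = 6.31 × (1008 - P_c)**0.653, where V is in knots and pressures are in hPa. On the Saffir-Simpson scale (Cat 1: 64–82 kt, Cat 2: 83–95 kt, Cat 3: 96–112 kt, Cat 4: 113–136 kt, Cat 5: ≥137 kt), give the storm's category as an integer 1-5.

ΔP = 1008 − 860 = 148 mb.
V ≈ 6.31 × 148^0.653 = 6.31 × 26.13 ≈ 165 kt.
165 kt falls in the Category 5 band.

5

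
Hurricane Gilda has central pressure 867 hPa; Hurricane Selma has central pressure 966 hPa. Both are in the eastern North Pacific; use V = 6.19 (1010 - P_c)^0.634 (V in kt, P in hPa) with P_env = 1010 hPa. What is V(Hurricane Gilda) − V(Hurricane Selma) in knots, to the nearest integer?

Hurricane Gilda: ΔP = 143; V ≈ 6.19 × 143^0.634 ≈ 143.94 kt.
Hurricane Selma: ΔP = 44; V ≈ 6.19 × 44^0.634 ≈ 68.18 kt.
Difference ≈ 143.94 − 68.18 = 75.76 → 76 kt.

76 kt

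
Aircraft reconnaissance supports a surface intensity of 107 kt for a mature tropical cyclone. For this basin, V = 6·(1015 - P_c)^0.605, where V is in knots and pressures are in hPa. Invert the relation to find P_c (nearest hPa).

ΔP = (V / 6)^(1/0.605) = (107/6)^1.653.
107/6 = 17.833; 17.833^1.653 ≈ 116.99 hPa.
P_c = 1015 − 116.99 = 898.01 ≈ 898 hPa.

898 hPa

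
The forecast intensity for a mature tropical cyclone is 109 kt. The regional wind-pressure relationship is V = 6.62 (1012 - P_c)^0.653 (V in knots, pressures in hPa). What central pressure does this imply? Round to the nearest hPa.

939 hPa

ΔP = (V / 6.62)^(1/0.653) = (109/6.62)^1.531.
109/6.62 = 16.465; 16.465^1.531 ≈ 72.95 hPa.
P_c = 1012 − 72.95 = 939.05 ≈ 939 hPa.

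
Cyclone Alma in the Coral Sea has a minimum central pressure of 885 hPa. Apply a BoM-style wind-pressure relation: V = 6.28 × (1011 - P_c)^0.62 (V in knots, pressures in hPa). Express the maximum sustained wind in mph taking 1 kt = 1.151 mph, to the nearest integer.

ΔP = 1011 − 885 = 126 hPa.
V ≈ 6.28 × 126^0.62 = 6.28 × 20.055 ≈ 125.947 kt.
125.947 × 1.151 ≈ 144.97 mph → 145 mph.

145 mph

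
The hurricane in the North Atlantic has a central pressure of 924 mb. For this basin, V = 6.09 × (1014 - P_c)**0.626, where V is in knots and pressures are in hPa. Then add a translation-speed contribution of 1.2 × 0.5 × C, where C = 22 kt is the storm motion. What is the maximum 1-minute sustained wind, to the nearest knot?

115 kt

ΔP = 1014 − 924 = 90 mb.
90^0.626 ≈ 16.725.
V ≈ 6.09 × 16.725 ≈ 101.9 kt.
Translation term: 1.2 × 0.5 × 22 = 13.2 kt.
Corrected V ≈ 115.1 kt → 115 kt.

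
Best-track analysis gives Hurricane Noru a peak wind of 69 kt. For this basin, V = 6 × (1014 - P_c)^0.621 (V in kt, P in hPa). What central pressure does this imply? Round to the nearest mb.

963 mb

ΔP = (V / 6)^(1/0.621) = (69/6)^1.610.
69/6 = 11.500; 11.500^1.610 ≈ 51.06 mb.
P_c = 1014 − 51.06 = 962.94 ≈ 963 mb.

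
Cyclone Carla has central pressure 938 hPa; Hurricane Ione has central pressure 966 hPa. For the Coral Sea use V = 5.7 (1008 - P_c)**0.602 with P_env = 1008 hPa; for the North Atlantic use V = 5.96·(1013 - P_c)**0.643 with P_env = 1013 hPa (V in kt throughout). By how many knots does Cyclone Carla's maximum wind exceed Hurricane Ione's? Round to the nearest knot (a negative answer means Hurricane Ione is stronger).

Cyclone Carla: ΔP = 70; V ≈ 5.7 × 70^0.602 ≈ 73.56 kt.
Hurricane Ione: ΔP = 47; V ≈ 5.96 × 47^0.643 ≈ 70.86 kt.
Difference ≈ 73.56 − 70.86 = 2.70 → 3 kt.

3 kt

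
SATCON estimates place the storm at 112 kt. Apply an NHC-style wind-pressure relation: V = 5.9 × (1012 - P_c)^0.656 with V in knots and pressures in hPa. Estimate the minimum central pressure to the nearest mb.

923 mb

ΔP = (V / 5.9)^(1/0.656) = (112/5.9)^1.524.
112/5.9 = 18.983; 18.983^1.524 ≈ 88.86 mb.
P_c = 1012 − 88.86 = 923.14 ≈ 923 mb.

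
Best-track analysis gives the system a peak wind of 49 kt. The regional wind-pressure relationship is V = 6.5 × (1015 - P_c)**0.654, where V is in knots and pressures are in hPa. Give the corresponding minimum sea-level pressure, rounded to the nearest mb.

993 mb

ΔP = (V / 6.5)^(1/0.654) = (49/6.5)^1.529.
49/6.5 = 7.538; 7.538^1.529 ≈ 21.95 mb.
P_c = 1015 − 21.95 = 993.05 ≈ 993 mb.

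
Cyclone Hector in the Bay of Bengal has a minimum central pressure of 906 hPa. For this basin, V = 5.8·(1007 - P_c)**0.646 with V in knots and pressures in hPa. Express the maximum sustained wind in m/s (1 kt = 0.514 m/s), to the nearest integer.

59 m/s

ΔP = 1007 − 906 = 101 hPa.
V ≈ 5.8 × 101^0.646 = 5.8 × 19.715 ≈ 114.346 kt.
114.346 × 0.514 ≈ 58.77 m/s → 59 m/s.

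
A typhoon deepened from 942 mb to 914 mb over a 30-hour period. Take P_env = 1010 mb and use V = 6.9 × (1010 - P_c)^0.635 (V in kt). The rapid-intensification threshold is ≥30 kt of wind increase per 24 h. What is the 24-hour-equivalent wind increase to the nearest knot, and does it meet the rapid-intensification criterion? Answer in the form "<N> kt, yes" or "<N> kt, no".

V₁: ΔP = 68, V ≈ 6.9 × 68^0.635 ≈ 100.58 kt.
V₂: ΔP = 96, V ≈ 6.9 × 96^0.635 ≈ 125.20 kt.
ΔV over 30 h = 24.62 kt → 24 h equivalent = 24.62 × 24/30 ≈ 19.70 kt.
20 kt < 30 kt ⇒ not rapid intensification.

20 kt, no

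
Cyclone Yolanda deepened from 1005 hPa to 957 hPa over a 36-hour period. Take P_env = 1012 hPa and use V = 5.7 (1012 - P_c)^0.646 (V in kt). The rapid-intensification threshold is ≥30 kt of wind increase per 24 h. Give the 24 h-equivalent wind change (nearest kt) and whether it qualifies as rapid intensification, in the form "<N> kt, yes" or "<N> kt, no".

V₁: ΔP = 7, V ≈ 5.7 × 7^0.646 ≈ 20.04 kt.
V₂: ΔP = 55, V ≈ 5.7 × 55^0.646 ≈ 75.88 kt.
ΔV over 36 h = 55.84 kt → 24 h equivalent = 55.84 × 24/36 ≈ 37.23 kt.
37 kt ≥ 30 kt ⇒ rapid intensification.

37 kt, yes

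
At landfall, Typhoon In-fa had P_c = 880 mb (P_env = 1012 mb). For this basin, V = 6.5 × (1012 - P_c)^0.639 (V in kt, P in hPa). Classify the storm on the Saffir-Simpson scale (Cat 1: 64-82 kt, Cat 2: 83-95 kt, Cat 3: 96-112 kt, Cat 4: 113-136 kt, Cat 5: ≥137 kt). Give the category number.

ΔP = 1012 − 880 = 132 mb.
V ≈ 6.5 × 132^0.639 = 6.5 × 22.65 ≈ 147 kt.
147 kt falls in the Category 5 band.

5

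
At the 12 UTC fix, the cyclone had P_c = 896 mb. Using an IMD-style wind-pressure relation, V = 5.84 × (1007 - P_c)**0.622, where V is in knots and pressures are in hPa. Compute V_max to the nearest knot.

ΔP = 1007 − 896 = 111 mb.
111^0.622 ≈ 18.715.
V ≈ 5.84 × 18.715 ≈ 109.3 kt.

109 kt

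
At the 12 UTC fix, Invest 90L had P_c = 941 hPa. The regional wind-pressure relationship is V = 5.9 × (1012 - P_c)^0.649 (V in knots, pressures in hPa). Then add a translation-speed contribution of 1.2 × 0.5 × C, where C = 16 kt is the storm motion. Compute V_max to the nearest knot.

ΔP = 1012 − 941 = 71 hPa.
71^0.649 ≈ 15.903.
V ≈ 5.9 × 15.903 ≈ 93.8 kt.
Translation term: 1.2 × 0.5 × 16 = 9.6 kt.
Corrected V ≈ 103.4 kt → 103 kt.

103 kt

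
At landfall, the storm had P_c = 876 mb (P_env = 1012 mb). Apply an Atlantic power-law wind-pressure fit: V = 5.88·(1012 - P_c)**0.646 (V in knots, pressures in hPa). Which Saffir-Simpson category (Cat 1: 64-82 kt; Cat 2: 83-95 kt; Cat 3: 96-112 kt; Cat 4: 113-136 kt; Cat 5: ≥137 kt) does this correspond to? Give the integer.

ΔP = 1012 − 876 = 136 mb.
V ≈ 5.88 × 136^0.646 = 5.88 × 23.89 ≈ 140 kt.
140 kt falls in the Category 5 band.

5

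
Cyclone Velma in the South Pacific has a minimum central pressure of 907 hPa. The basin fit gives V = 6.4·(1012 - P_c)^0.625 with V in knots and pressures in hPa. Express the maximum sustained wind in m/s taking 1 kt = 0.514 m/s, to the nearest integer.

ΔP = 1012 − 907 = 105 hPa.
V ≈ 6.4 × 105^0.625 = 6.4 × 18.333 ≈ 117.334 kt.
117.334 × 0.514 ≈ 60.31 m/s → 60 m/s.

60 m/s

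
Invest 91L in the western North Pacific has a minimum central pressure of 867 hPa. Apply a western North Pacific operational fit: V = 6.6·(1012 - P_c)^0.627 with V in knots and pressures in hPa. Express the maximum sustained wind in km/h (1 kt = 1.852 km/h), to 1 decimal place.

276.9 km/h

ΔP = 1012 − 867 = 145 hPa.
V ≈ 6.6 × 145^0.627 = 6.6 × 22.656 ≈ 149.528 kt.
149.528 × 1.852 ≈ 276.93 km/h → 276.9 km/h.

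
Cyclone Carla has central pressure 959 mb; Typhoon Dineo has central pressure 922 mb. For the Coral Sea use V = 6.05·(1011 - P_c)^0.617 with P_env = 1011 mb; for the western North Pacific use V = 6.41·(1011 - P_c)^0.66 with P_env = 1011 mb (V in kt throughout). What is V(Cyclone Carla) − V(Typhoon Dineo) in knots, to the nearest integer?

Cyclone Carla: ΔP = 52; V ≈ 6.05 × 52^0.617 ≈ 69.27 kt.
Typhoon Dineo: ΔP = 89; V ≈ 6.41 × 89^0.66 ≈ 124.01 kt.
Difference ≈ 69.27 − 124.01 = -54.74 → -55 kt.

-55 kt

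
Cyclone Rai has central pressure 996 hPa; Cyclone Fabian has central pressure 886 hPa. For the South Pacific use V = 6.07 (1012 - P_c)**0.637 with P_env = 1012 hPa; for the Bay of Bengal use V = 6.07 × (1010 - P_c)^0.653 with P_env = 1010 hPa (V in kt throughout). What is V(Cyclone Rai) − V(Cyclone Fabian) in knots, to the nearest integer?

-106 kt

Cyclone Rai: ΔP = 16; V ≈ 6.07 × 16^0.637 ≈ 35.50 kt.
Cyclone Fabian: ΔP = 124; V ≈ 6.07 × 124^0.653 ≈ 141.32 kt.
Difference ≈ 35.50 − 141.32 = -105.82 → -106 kt.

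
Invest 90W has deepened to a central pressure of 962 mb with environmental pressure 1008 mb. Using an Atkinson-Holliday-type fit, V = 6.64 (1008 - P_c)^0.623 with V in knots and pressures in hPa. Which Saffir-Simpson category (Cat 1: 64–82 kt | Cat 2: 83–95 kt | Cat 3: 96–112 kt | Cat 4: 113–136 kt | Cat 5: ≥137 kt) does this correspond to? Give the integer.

1

ΔP = 1008 − 962 = 46 mb.
V ≈ 6.64 × 46^0.623 = 6.64 × 10.86 ≈ 72 kt.
72 kt falls in the Category 1 band.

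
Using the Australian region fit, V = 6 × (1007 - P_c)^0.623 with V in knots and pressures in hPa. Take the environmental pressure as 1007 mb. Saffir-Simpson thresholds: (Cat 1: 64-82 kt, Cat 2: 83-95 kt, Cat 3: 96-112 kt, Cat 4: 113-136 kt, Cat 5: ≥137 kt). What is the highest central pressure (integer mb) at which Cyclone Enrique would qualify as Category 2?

Category 2 begins at V = 83 kt.
Required ΔP = (83/6)^(1/0.623) = 13.833^1.605 ≈ 67.82 mb.
P_c ≤ 1007 − 67.82 = 939.18, so the highest integer P_c is 939 mb.

939 mb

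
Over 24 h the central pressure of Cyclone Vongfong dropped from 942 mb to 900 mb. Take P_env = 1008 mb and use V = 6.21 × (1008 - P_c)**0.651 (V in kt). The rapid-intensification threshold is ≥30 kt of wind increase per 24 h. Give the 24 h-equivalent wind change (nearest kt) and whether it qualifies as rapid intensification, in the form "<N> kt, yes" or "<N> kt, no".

V₁: ΔP = 66, V ≈ 6.21 × 66^0.651 ≈ 94.98 kt.
V₂: ΔP = 108, V ≈ 6.21 × 108^0.651 ≈ 130.87 kt.
ΔV over 24 h = 35.89 kt → 24 h equivalent = 35.89 × 24/24 ≈ 35.89 kt.
36 kt ≥ 30 kt ⇒ rapid intensification.

36 kt, yes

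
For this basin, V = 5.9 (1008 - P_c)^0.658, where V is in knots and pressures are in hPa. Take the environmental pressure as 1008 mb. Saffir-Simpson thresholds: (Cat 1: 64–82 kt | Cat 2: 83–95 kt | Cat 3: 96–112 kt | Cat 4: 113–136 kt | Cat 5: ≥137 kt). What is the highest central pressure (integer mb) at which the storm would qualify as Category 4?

919 mb

Category 4 begins at V = 113 kt.
Required ΔP = (113/5.9)^(1/0.658) = 19.153^1.520 ≈ 88.85 mb.
P_c ≤ 1008 − 88.85 = 919.15, so the highest integer P_c is 919 mb.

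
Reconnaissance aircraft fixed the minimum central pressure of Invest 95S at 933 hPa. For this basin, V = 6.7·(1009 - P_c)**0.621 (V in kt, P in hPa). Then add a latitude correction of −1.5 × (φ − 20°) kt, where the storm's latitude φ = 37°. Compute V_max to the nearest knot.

ΔP = 1009 − 933 = 76 hPa.
76^0.621 ≈ 14.723.
V ≈ 6.7 × 14.723 ≈ 98.6 kt.
Latitude correction: −1.5 × (37 − 20) = -25.5 kt.
Corrected V ≈ 73.1 kt → 73 kt.

73 kt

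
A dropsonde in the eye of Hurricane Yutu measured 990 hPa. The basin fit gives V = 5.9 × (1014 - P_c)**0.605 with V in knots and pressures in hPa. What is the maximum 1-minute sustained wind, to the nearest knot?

ΔP = 1014 − 990 = 24 hPa.
24^0.605 ≈ 6.840.
V ≈ 5.9 × 6.840 ≈ 40.4 kt.

40 kt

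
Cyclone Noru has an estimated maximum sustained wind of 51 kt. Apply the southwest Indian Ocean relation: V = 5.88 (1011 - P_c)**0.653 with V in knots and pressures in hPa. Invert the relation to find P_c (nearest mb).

ΔP = (V / 5.88)^(1/0.653) = (51/5.88)^1.531.
51/5.88 = 8.673; 8.673^1.531 ≈ 27.34 mb.
P_c = 1011 − 27.34 = 983.66 ≈ 984 mb.

984 mb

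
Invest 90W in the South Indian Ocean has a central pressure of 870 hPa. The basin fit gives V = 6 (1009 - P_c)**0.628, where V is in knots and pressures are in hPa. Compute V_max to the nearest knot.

133 kt

ΔP = 1009 − 870 = 139 hPa.
139^0.628 ≈ 22.172.
V ≈ 6 × 22.172 ≈ 133.0 kt.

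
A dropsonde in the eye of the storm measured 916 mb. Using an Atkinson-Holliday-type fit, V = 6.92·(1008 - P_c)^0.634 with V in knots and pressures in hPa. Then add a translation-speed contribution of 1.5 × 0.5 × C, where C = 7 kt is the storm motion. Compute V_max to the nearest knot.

127 kt

ΔP = 1008 − 916 = 92 mb.
92^0.634 ≈ 17.581.
V ≈ 6.92 × 17.581 ≈ 121.7 kt.
Translation term: 1.5 × 0.5 × 7 = 5.25 kt.
Corrected V ≈ 126.95 kt → 127 kt.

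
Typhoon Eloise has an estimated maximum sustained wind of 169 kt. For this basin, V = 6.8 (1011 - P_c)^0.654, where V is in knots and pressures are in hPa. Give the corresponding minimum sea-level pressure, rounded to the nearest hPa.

ΔP = (V / 6.8)^(1/0.654) = (169/6.8)^1.529.
169/6.8 = 24.853; 24.853^1.529 ≈ 136.02 hPa.
P_c = 1011 − 136.02 = 874.98 ≈ 875 hPa.

875 hPa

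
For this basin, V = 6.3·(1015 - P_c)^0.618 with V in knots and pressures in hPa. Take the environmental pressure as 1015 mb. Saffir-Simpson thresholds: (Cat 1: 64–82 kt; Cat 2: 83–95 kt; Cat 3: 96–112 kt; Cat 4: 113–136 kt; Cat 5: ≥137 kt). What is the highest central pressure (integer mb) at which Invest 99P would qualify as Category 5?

869 mb

Category 5 begins at V = 137 kt.
Required ΔP = (137/6.3)^(1/0.618) = 21.746^1.618 ≈ 145.90 mb.
P_c ≤ 1015 − 145.90 = 869.10, so the highest integer P_c is 869 mb.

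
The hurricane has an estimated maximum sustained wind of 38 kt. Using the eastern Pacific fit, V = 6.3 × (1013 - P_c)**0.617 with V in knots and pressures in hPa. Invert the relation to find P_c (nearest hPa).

ΔP = (V / 6.3)^(1/0.617) = (38/6.3)^1.621.
38/6.3 = 6.032; 6.032^1.621 ≈ 18.40 hPa.
P_c = 1013 − 18.40 = 994.60 ≈ 995 hPa.

995 hPa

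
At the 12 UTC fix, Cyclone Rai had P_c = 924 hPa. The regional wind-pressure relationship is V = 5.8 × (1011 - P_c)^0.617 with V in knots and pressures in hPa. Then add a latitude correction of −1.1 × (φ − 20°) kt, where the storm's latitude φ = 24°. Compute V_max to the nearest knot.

ΔP = 1011 − 924 = 87 hPa.
87^0.617 ≈ 15.728.
V ≈ 5.8 × 15.728 ≈ 91.2 kt.
Latitude correction: −1.1 × (24 − 20) = -4.4 kt.
Corrected V ≈ 86.8 kt → 87 kt.

87 kt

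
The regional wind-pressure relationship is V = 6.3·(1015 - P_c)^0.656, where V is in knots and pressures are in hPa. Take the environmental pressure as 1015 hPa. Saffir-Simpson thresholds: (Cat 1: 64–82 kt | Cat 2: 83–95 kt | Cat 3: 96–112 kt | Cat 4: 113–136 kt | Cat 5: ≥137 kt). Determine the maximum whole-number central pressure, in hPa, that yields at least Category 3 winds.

Category 3 begins at V = 96 kt.
Required ΔP = (96/6.3)^(1/0.656) = 15.238^1.524 ≈ 63.57 hPa.
P_c ≤ 1015 − 63.57 = 951.43, so the highest integer P_c is 951 hPa.

951 hPa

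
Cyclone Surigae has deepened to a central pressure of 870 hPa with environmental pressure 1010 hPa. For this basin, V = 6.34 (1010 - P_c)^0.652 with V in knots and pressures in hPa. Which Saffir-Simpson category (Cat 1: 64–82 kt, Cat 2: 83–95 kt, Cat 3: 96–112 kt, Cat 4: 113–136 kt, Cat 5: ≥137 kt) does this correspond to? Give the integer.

ΔP = 1010 − 870 = 140 hPa.
V ≈ 6.34 × 140^0.652 = 6.34 × 25.08 ≈ 159 kt.
159 kt falls in the Category 5 band.

5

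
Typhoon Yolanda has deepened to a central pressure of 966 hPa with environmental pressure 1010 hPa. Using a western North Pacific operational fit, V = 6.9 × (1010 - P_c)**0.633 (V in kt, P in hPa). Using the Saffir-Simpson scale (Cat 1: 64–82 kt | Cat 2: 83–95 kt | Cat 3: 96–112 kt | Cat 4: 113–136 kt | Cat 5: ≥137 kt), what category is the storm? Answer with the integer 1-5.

1

ΔP = 1010 − 966 = 44 hPa.
V ≈ 6.9 × 44^0.633 = 6.9 × 10.97 ≈ 76 kt.
76 kt falls in the Category 1 band.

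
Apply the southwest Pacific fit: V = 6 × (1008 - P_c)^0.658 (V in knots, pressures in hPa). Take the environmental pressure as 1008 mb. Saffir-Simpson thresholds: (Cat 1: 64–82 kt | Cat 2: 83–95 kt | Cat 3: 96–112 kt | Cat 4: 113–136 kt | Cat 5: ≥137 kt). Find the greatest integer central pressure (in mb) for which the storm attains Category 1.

971 mb

Category 1 begins at V = 64 kt.
Required ΔP = (64/6)^(1/0.658) = 10.667^1.520 ≈ 36.51 mb.
P_c ≤ 1008 − 36.51 = 971.49, so the highest integer P_c is 971 mb.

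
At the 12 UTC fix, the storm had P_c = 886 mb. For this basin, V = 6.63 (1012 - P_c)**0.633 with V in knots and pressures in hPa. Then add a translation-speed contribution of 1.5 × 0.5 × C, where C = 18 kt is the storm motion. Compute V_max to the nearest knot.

ΔP = 1012 − 886 = 126 mb.
126^0.633 ≈ 21.357.
V ≈ 6.63 × 21.357 ≈ 141.6 kt.
Translation term: 1.5 × 0.5 × 18 = 13.5 kt.
Corrected V ≈ 155.1 kt → 155 kt.

155 kt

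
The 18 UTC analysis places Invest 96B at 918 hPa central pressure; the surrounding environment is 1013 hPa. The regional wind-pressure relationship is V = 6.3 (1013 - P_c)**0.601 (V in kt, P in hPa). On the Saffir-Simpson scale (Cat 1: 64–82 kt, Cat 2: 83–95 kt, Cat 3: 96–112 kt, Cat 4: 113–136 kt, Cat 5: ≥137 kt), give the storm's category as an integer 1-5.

3

ΔP = 1013 − 918 = 95 hPa.
V ≈ 6.3 × 95^0.601 = 6.3 × 15.44 ≈ 97 kt.
97 kt falls in the Category 3 band.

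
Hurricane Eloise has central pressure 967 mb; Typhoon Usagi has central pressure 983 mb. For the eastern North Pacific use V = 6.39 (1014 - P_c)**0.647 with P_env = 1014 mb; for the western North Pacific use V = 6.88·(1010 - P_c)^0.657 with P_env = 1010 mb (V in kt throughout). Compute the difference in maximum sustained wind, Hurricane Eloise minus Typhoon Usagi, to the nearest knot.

Hurricane Eloise: ΔP = 47; V ≈ 6.39 × 47^0.647 ≈ 77.15 kt.
Typhoon Usagi: ΔP = 27; V ≈ 6.88 × 27^0.657 ≈ 59.98 kt.
Difference ≈ 77.15 − 59.98 = 17.17 → 17 kt.

17 kt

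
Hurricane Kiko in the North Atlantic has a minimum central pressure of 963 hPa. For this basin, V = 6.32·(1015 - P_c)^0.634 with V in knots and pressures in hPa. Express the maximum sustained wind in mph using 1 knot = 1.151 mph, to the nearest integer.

89 mph

ΔP = 1015 − 963 = 52 hPa.
V ≈ 6.32 × 52^0.634 = 6.32 × 12.245 ≈ 77.386 kt.
77.386 × 1.151 ≈ 89.07 mph → 89 mph.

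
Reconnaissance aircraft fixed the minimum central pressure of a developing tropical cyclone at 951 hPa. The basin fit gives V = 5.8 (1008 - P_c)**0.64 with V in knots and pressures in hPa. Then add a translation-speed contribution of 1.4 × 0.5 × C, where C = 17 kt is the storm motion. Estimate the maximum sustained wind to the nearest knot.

89 kt

ΔP = 1008 − 951 = 57 hPa.
57^0.64 ≈ 13.297.
V ≈ 5.8 × 13.297 ≈ 77.1 kt.
Translation term: 1.4 × 0.5 × 17 = 11.9 kt.
Corrected V ≈ 89 kt → 89 kt.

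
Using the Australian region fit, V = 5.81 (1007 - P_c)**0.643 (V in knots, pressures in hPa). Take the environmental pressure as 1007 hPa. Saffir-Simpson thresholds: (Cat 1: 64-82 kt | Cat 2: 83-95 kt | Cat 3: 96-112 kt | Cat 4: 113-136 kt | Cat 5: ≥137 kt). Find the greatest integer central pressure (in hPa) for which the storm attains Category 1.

Category 1 begins at V = 64 kt.
Required ΔP = (64/5.81)^(1/0.643) = 11.015^1.555 ≈ 41.74 hPa.
P_c ≤ 1007 − 41.74 = 965.26, so the highest integer P_c is 965 hPa.

965 hPa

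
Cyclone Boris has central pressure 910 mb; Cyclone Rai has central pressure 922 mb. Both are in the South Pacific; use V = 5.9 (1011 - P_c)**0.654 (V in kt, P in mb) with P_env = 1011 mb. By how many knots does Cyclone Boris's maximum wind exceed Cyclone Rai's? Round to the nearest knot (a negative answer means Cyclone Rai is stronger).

Cyclone Boris: ΔP = 101; V ≈ 5.9 × 101^0.654 ≈ 120.69 kt.
Cyclone Rai: ΔP = 89; V ≈ 5.9 × 89^0.654 ≈ 111.11 kt.
Difference ≈ 120.69 − 111.11 = 9.58 → 10 kt.

10 kt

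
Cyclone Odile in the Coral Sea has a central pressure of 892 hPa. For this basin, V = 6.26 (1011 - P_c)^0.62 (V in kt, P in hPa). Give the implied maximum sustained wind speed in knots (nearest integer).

121 kt

ΔP = 1011 − 892 = 119 hPa.
119^0.62 ≈ 19.357.
V ≈ 6.26 × 19.357 ≈ 121.2 kt.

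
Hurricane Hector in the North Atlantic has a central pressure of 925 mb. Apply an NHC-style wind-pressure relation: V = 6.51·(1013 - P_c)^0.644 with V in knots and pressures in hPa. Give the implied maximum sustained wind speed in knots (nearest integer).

ΔP = 1013 − 925 = 88 mb.
88^0.644 ≈ 17.875.
V ≈ 6.51 × 17.875 ≈ 116.4 kt.

116 kt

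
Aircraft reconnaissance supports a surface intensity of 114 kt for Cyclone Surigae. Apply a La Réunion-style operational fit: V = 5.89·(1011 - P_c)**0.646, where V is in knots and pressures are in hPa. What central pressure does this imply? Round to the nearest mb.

ΔP = (V / 5.89)^(1/0.646) = (114/5.89)^1.548.
114/5.89 = 19.355; 19.355^1.548 ≈ 98.16 mb.
P_c = 1011 − 98.16 = 912.84 ≈ 913 mb.

913 mb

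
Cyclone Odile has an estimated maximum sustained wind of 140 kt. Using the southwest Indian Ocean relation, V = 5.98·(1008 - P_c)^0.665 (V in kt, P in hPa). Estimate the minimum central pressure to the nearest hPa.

ΔP = (V / 5.98)^(1/0.665) = (140/5.98)^1.504.
140/5.98 = 23.411; 23.411^1.504 ≈ 114.63 hPa.
P_c = 1008 − 114.63 = 893.37 ≈ 893 hPa.

893 hPa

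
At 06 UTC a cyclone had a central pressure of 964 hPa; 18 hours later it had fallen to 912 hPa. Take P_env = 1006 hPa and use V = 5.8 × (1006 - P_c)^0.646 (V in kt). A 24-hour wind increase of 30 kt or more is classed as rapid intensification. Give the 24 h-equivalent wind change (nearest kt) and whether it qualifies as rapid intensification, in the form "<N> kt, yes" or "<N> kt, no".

V₁: ΔP = 42, V ≈ 5.8 × 42^0.646 ≈ 64.87 kt.
V₂: ΔP = 94, V ≈ 5.8 × 94^0.646 ≈ 109.16 kt.
ΔV over 18 h = 44.29 kt → 24 h equivalent = 44.29 × 24/18 ≈ 59.05 kt.
59 kt ≥ 30 kt ⇒ rapid intensification.

59 kt, yes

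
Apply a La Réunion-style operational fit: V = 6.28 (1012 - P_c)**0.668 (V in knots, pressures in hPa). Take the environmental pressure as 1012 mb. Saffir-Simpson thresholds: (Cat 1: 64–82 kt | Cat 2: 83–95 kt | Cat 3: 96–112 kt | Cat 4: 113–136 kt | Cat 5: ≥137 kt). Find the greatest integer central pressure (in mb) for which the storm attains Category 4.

936 mb

Category 4 begins at V = 113 kt.
Required ΔP = (113/6.28)^(1/0.668) = 17.994^1.497 ≈ 75.67 mb.
P_c ≤ 1012 − 75.67 = 936.33, so the highest integer P_c is 936 mb.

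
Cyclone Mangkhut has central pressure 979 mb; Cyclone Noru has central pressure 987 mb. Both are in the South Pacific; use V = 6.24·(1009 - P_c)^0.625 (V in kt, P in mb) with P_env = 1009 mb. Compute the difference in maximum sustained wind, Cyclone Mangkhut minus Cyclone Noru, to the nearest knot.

9 kt

Cyclone Mangkhut: ΔP = 30; V ≈ 6.24 × 30^0.625 ≈ 52.29 kt.
Cyclone Noru: ΔP = 22; V ≈ 6.24 × 22^0.625 ≈ 43.07 kt.
Difference ≈ 52.29 − 43.07 = 9.22 → 9 kt.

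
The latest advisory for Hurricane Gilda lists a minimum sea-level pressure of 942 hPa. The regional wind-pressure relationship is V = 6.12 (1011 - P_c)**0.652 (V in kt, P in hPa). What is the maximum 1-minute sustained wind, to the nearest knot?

97 kt

ΔP = 1011 − 942 = 69 hPa.
69^0.652 ≈ 15.810.
V ≈ 6.12 × 15.810 ≈ 96.8 kt.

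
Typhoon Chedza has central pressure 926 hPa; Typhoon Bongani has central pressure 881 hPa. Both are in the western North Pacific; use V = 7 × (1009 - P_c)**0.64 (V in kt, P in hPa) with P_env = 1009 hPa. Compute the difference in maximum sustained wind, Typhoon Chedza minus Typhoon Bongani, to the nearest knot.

Typhoon Chedza: ΔP = 83; V ≈ 7 × 83^0.64 ≈ 118.39 kt.
Typhoon Bongani: ΔP = 128; V ≈ 7 × 128^0.64 ≈ 156.21 kt.
Difference ≈ 118.39 − 156.21 = -37.82 → -38 kt.

-38 kt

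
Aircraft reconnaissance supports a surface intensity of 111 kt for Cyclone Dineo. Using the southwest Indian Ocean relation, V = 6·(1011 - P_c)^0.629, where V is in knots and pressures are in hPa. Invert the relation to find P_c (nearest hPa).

908 hPa

ΔP = (V / 6)^(1/0.629) = (111/6)^1.590.
111/6 = 18.500; 18.500^1.590 ≈ 103.41 hPa.
P_c = 1011 − 103.41 = 907.59 ≈ 908 hPa.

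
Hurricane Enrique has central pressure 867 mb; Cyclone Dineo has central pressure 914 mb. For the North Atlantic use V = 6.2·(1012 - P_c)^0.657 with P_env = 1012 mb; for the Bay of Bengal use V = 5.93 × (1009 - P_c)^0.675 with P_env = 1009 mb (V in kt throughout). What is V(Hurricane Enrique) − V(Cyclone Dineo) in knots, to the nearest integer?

35 kt

Hurricane Enrique: ΔP = 145; V ≈ 6.2 × 145^0.657 ≈ 163.08 kt.
Cyclone Dineo: ΔP = 95; V ≈ 5.93 × 95^0.675 ≈ 128.24 kt.
Difference ≈ 163.08 − 128.24 = 34.84 → 35 kt.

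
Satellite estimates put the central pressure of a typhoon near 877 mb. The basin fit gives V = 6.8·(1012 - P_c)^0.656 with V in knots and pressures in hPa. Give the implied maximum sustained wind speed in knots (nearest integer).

ΔP = 1012 − 877 = 135 mb.
135^0.656 ≈ 24.975.
V ≈ 6.8 × 24.975 ≈ 169.8 kt.

170 kt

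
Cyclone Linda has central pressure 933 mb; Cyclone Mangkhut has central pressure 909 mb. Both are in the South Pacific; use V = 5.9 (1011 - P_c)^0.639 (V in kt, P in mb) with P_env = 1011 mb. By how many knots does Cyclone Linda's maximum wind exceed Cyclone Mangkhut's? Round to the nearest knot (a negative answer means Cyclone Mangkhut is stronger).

Cyclone Linda: ΔP = 78; V ≈ 5.9 × 78^0.639 ≈ 95.48 kt.
Cyclone Mangkhut: ΔP = 102; V ≈ 5.9 × 102^0.639 ≈ 113.33 kt.
Difference ≈ 95.48 − 113.33 = -17.85 → -18 kt.

-18 kt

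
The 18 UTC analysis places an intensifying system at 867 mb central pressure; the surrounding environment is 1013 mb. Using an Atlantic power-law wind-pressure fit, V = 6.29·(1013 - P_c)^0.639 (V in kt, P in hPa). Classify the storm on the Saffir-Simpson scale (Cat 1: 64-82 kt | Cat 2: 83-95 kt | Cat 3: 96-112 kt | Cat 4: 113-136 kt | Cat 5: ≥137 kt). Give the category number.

5

ΔP = 1013 − 867 = 146 mb.
V ≈ 6.29 × 146^0.639 = 6.29 × 24.16 ≈ 152 kt.
152 kt falls in the Category 5 band.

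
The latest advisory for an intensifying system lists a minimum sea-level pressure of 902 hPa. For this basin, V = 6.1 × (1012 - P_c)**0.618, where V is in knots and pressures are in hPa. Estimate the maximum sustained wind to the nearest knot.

ΔP = 1012 − 902 = 110 hPa.
110^0.618 ≈ 18.263.
V ≈ 6.1 × 18.263 ≈ 111.4 kt.

111 kt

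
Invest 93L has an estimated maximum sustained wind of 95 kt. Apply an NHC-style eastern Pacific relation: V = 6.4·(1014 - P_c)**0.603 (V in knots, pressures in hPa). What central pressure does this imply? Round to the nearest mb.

926 mb

ΔP = (V / 6.4)^(1/0.603) = (95/6.4)^1.658.
95/6.4 = 14.844; 14.844^1.658 ≈ 87.67 mb.
P_c = 1014 − 87.67 = 926.33 ≈ 926 mb.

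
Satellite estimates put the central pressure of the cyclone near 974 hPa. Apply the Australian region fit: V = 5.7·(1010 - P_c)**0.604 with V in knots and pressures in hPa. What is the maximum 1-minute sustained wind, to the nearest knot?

50 kt

ΔP = 1010 − 974 = 36 hPa.
36^0.604 ≈ 8.710.
V ≈ 5.7 × 8.710 ≈ 49.6 kt.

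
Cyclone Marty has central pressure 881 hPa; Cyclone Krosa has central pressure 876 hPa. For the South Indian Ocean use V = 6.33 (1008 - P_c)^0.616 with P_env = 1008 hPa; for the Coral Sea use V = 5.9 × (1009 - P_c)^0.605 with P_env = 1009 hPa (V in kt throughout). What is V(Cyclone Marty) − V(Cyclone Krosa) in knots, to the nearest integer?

11 kt

Cyclone Marty: ΔP = 127; V ≈ 6.33 × 127^0.616 ≈ 125.13 kt.
Cyclone Krosa: ΔP = 133; V ≈ 5.9 × 133^0.605 ≈ 113.71 kt.
Difference ≈ 125.13 − 113.71 = 11.42 → 11 kt.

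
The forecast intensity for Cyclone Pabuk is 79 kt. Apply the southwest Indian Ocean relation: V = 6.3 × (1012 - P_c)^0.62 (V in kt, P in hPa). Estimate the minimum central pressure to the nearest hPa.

ΔP = (V / 6.3)^(1/0.62) = (79/6.3)^1.613.
79/6.3 = 12.540; 12.540^1.613 ≈ 59.08 hPa.
P_c = 1012 − 59.08 = 952.92 ≈ 953 hPa.

953 hPa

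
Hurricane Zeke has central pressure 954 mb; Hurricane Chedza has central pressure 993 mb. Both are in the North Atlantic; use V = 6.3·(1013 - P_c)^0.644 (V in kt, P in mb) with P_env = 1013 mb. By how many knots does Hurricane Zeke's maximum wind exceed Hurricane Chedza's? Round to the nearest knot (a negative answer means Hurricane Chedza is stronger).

44 kt

Hurricane Zeke: ΔP = 59; V ≈ 6.3 × 59^0.644 ≈ 87.05 kt.
Hurricane Chedza: ΔP = 20; V ≈ 6.3 × 20^0.644 ≈ 43.37 kt.
Difference ≈ 87.05 − 43.37 = 43.68 → 44 kt.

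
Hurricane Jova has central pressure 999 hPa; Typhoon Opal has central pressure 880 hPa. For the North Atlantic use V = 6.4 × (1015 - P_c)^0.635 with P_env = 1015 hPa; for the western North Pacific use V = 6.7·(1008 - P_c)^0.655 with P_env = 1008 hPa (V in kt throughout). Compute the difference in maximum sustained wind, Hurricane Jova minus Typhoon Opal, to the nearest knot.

Hurricane Jova: ΔP = 16; V ≈ 6.4 × 16^0.635 ≈ 37.22 kt.
Typhoon Opal: ΔP = 128; V ≈ 6.7 × 128^0.655 ≈ 160.80 kt.
Difference ≈ 37.22 − 160.80 = -123.58 → -124 kt.

-124 kt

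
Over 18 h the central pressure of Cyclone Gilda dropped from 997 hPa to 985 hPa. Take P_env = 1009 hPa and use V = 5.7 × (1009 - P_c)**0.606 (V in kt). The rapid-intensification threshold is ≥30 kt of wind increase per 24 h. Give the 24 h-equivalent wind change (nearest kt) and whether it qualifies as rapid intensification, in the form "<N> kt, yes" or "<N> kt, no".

V₁: ΔP = 12, V ≈ 5.7 × 12^0.606 ≈ 25.70 kt.
V₂: ΔP = 24, V ≈ 5.7 × 24^0.606 ≈ 39.11 kt.
ΔV over 18 h = 13.41 kt → 24 h equivalent = 13.41 × 24/18 ≈ 17.88 kt.
18 kt < 30 kt ⇒ not rapid intensification.

18 kt, no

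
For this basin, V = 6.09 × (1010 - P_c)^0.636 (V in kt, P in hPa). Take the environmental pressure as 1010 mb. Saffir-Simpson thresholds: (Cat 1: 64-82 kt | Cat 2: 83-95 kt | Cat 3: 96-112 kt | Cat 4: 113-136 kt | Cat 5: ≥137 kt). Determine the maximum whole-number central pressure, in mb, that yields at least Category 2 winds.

949 mb

Category 2 begins at V = 83 kt.
Required ΔP = (83/6.09)^(1/0.636) = 13.629^1.572 ≈ 60.78 mb.
P_c ≤ 1010 − 60.78 = 949.22, so the highest integer P_c is 949 mb.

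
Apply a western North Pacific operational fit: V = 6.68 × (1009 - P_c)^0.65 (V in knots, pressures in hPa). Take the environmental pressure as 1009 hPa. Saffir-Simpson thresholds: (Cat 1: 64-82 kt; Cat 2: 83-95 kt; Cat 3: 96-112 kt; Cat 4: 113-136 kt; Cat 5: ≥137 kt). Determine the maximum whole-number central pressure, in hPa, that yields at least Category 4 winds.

931 hPa

Category 4 begins at V = 113 kt.
Required ΔP = (113/6.68)^(1/0.65) = 16.916^1.538 ≈ 77.57 hPa.
P_c ≤ 1009 − 77.57 = 931.43, so the highest integer P_c is 931 hPa.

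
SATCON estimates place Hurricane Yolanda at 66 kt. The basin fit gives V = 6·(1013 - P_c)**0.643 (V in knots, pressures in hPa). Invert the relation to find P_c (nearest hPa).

ΔP = (V / 6)^(1/0.643) = (66/6)^1.555.
66/6 = 11.000; 11.000^1.555 ≈ 41.65 hPa.
P_c = 1013 − 41.65 = 971.35 ≈ 971 hPa.

971 hPa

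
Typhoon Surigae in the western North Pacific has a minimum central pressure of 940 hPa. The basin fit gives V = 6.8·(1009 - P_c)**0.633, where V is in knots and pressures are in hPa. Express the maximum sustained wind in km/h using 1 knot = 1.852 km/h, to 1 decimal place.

183.7 km/h

ΔP = 1009 − 940 = 69 hPa.
V ≈ 6.8 × 69^0.633 = 6.8 × 14.588 ≈ 99.197 kt.
99.197 × 1.852 ≈ 183.71 km/h → 183.7 km/h.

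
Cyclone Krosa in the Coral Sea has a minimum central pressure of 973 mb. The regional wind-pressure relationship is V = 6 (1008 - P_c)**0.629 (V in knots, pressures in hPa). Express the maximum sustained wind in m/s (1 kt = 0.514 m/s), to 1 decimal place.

ΔP = 1008 − 973 = 35 mb.
V ≈ 6 × 35^0.629 = 6 × 9.359 ≈ 56.153 kt.
56.153 × 0.514 ≈ 28.86 m/s → 28.9 m/s.

28.9 m/s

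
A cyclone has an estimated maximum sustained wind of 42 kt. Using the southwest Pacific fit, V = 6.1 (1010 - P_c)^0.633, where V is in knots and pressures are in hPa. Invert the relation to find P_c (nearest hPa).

ΔP = (V / 6.1)^(1/0.633) = (42/6.1)^1.580.
42/6.1 = 6.885; 6.885^1.580 ≈ 21.07 hPa.
P_c = 1010 − 21.07 = 988.93 ≈ 989 hPa.

989 hPa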